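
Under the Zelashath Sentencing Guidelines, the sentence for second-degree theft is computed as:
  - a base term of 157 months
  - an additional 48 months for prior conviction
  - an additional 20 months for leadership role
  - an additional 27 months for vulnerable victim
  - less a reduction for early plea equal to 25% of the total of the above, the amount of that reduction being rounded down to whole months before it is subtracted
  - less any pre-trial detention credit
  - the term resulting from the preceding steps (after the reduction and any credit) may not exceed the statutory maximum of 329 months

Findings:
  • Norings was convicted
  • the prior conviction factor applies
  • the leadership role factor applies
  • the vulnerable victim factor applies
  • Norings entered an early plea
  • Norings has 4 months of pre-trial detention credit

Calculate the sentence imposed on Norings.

Sentence: 185 months

Prior conviction enhancement: +48 months
Leadership role enhancement: +20 months
Vulnerable victim enhancement: +27 months
Adjusted term: 157 months + 48 months + 20 months + 27 months = 252 months
Early plea reduction: 25% of 252 months = 63 months (rounded down)
After reduction: 252 − 63 = 189 months
Less pre-trial detention credit: 189 months − 4 months = 185 months
Cap at 329 months: 185 months is within the cap, no reduction.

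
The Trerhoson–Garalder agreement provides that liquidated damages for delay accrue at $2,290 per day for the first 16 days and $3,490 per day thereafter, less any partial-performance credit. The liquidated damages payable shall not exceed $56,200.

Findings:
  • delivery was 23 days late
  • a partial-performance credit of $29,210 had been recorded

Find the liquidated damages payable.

First 16 days: 16 × $2,290 = $36,640
Remaining days: (23 − 16) × $3,490 = $24,430
Accrued per-day damages: $36,640 + $24,430 = $61,070
Less partial-performance credit: $61,070 − $29,210 = $31,860
Cap at $56,200: $31,860 is within the cap, no reduction.

$31,860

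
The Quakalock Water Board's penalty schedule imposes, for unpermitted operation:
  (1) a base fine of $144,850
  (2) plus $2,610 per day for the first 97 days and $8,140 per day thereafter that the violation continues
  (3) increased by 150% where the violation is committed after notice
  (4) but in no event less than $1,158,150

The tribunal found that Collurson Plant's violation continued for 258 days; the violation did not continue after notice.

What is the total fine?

First 97 days: 97 × $2,610 = $253,170
Remaining days: (258 − 97) × $8,140 = $1,310,540
Per-day component: $253,170 + $1,310,540 = $1,563,710
Base plus per-day: $144,850 + $1,563,710 = $1,708,560
The violation did not continue after notice: no 150% increase.
Minimum $1,158,150: $1,708,560 meets the minimum, no increase.

$1,708,560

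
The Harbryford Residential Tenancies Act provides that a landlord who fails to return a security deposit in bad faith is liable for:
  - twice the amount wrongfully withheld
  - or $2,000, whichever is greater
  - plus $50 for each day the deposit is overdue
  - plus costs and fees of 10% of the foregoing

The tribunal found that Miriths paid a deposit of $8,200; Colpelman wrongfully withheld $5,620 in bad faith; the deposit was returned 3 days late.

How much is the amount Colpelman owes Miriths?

$12,529

Doubled: 2 × $5,620 = $11,240
Minimum $2,000: $11,240 meets the minimum, no increase.
Late-return penalty: 3 × $50 = $150
Damages plus late penalty: $11,240 + $150 = $11,390
Costs and fees: 10% of $11,390 = $1,139
Total recovery: $11,390 + $1,139 = $12,529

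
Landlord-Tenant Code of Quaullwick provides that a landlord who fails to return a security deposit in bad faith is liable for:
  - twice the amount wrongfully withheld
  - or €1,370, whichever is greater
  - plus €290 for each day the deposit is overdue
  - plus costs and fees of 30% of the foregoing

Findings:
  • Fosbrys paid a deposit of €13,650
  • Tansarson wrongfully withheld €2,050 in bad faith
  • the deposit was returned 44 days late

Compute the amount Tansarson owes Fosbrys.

€21,918

Doubled: 2 × €2,050 = €4,100
Minimum €1,370: €4,100 meets the minimum, no increase.
Late-return penalty: 44 × €290 = €12,760
Damages plus late penalty: €4,100 + €12,760 = €16,860
Costs and fees: 30% of €16,860 = €5,058
Total recovery: €16,860 + €5,058 = €21,918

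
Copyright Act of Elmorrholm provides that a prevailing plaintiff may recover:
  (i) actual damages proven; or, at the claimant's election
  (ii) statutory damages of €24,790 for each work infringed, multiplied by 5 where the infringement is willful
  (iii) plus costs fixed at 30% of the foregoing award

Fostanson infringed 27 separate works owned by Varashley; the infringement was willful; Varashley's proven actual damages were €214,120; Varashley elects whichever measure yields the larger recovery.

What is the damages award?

Statutory damages: 27 × €24,790 = €669,330
Multiplied by 5: 5 × €669,330 = €3,346,650
Greater of actual damages (€214,120) or enhanced statutory damages (€3,346,650): €3,346,650
Costs: 30% of €3,346,650 = €1,003,995
Award plus costs: €3,346,650 + €1,003,995 = €4,350,645

€4,350,645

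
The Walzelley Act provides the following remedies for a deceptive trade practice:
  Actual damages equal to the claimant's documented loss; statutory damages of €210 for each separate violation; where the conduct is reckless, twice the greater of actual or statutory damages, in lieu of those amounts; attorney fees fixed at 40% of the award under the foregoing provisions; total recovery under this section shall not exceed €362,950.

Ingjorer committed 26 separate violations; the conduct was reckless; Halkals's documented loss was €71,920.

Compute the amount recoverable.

Statutory damages: 26 × €210 = €5,460
Greater of actual damages (€71,920) or statutory damages (€5,460): €71,920
Doubled: 2 × €71,920 = €143,840
Attorney fees: 40% of €143,840 = €57,536
Total before cap: €143,840 + €57,536 = €201,376
Cap at €362,950: €201,376 is within the cap, no reduction.

€201,376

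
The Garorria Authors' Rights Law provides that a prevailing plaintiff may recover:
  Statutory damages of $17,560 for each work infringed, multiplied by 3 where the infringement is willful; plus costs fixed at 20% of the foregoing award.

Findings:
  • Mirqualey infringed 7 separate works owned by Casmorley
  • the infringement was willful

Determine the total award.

Statutory damages: 7 × $17,560 = $122,920
Trebled: 3 × $122,920 = $368,760
Costs: 20% of $368,760 = $73,752
Award plus costs: $368,760 + $73,752 = $442,512

$442,512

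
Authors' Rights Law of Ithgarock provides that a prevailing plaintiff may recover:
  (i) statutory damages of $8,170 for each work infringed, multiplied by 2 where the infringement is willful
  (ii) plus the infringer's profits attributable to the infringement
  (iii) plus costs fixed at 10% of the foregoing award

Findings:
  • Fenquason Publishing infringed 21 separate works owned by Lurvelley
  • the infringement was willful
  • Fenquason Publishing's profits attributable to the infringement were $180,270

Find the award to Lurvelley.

Statutory damages: 21 × $8,170 = $171,570
Doubled: 2 × $171,570 = $343,140
Combined award: $343,140 + $180,270 = $523,410
Costs: 10% of $523,410 = $52,341
Award plus costs: $523,410 + $52,341 = $575,751

$575,751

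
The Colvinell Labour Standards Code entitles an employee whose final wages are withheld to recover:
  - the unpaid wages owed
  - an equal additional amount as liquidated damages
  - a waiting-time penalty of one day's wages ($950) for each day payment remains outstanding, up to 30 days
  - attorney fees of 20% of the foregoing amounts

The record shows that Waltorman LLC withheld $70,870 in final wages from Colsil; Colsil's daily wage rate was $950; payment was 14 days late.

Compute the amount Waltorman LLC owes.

Liquidated damages (equal amount): $70,870
Penalty days: min(14, 30) = 14
Waiting-time penalty: 14 × $950 = $13,300
Subtotal: $70,870 + $70,870 + $13,300 = $155,040
Attorney fees: 20% of $155,040 = $31,008
Total award: $155,040 + $31,008 = $186,048

$186,048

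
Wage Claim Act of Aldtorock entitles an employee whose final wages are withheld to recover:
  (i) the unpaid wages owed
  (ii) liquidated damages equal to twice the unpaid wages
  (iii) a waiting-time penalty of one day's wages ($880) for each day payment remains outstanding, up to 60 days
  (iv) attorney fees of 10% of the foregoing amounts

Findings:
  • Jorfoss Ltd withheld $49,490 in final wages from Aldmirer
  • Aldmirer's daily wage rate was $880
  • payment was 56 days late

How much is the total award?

$217,525

Doubled: 2 × $49,490 = $98,980
Penalty days: min(56, 60) = 56
Waiting-time penalty: 56 × $880 = $49,280
Subtotal: $49,490 + $98,980 + $49,280 = $197,750
Attorney fees: 10% of $197,750 = $19,775
Total award: $197,750 + $19,775 = $217,525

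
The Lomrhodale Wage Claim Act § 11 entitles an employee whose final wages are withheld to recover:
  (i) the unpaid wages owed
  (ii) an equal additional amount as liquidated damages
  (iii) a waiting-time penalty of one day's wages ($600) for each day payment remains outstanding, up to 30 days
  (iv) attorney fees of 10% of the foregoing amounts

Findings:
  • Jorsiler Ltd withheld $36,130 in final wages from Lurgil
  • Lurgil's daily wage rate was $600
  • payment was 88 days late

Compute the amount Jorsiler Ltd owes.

$99,286

Liquidated damages (equal amount): $36,130
Penalty days: min(88, 30) = 30
Waiting-time penalty: 30 × $600 = $18,000
Subtotal: $36,130 + $36,130 + $18,000 = $90,260
Attorney fees: 10% of $90,260 = $9,026
Total award: $90,260 + $9,026 = $99,286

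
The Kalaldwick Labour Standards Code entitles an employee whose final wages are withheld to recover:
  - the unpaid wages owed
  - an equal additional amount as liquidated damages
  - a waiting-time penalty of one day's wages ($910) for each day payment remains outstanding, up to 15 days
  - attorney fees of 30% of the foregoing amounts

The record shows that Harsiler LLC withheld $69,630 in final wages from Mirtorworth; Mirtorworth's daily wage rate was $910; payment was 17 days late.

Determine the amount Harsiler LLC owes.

$198,783

Liquidated damages (equal amount): $69,630
Penalty days: min(17, 15) = 15
Waiting-time penalty: 15 × $910 = $13,650
Subtotal: $69,630 + $69,630 + $13,650 = $152,910
Attorney fees: 30% of $152,910 = $45,873
Total award: $152,910 + $45,873 = $198,783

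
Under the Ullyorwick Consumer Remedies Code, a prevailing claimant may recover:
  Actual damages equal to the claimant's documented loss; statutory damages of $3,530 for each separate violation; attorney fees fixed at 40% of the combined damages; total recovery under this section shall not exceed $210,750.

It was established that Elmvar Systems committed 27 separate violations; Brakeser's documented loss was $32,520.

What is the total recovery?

Statutory damages: 27 × $3,530 = $95,310
Combined damages: $32,520 + $95,310 = $127,830
Attorney fees: 40% of $127,830 = $51,132
Total before cap: $127,830 + $51,132 = $178,962
Cap at $210,750: $178,962 is within the cap, no reduction.

Total recovery: $178,962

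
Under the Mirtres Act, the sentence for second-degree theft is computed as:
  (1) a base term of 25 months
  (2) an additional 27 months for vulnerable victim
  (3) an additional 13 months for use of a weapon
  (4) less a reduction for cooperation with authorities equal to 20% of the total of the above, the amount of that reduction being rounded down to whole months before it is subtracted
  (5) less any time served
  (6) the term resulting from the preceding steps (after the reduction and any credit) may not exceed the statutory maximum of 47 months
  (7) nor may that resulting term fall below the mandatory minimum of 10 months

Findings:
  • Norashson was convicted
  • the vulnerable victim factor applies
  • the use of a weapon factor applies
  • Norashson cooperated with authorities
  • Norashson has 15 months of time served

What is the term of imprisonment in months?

37 months

Vulnerable victim enhancement: +27 months
Use of a weapon enhancement: +13 months
Adjusted term: 25 months + 27 months + 13 months = 65 months
Cooperation with authorities reduction: 20% of 65 months = 13 months (rounded down)
After reduction: 65 − 13 = 52 months
Less time served: 52 months − 15 months = 37 months
Cap at 47 months: 37 months is within the cap, no reduction.
Minimum 10 months: 37 months meets the minimum, no increase.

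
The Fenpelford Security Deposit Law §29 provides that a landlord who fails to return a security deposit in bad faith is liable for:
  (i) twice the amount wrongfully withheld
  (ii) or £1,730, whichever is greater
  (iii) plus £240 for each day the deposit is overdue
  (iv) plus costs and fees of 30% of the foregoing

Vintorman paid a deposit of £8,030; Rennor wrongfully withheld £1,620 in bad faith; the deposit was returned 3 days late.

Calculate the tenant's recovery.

£5,148

Doubled: 2 × £1,620 = £3,240
Minimum £1,730: £3,240 meets the minimum, no increase.
Late-return penalty: 3 × £240 = £720
Damages plus late penalty: £3,240 + £720 = £3,960
Costs and fees: 30% of £3,960 = £1,188
Total recovery: £3,960 + £1,188 = £5,148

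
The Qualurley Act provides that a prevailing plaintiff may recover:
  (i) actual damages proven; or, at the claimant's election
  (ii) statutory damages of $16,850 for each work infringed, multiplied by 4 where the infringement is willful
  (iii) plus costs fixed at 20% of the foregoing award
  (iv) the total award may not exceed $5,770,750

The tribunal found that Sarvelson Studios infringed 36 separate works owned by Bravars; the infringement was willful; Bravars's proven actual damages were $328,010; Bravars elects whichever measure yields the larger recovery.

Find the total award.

$2,911,680

Statutory damages: 36 × $16,850 = $606,600
Multiplied by 4: 4 × $606,600 = $2,426,400
Greater of actual damages ($328,010) or enhanced statutory damages ($2,426,400): $2,426,400
Costs: 20% of $2,426,400 = $485,280
Award plus costs: $2,426,400 + $485,280 = $2,911,680
Cap at $5,770,750: $2,911,680 is within the cap, no reduction.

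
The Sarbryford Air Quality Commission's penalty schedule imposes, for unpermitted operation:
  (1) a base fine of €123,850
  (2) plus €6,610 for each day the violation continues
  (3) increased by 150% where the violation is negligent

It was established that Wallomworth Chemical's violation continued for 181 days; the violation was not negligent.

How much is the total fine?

€1,320,260

Per-day component: 181 × €6,610 = €1,196,410
Base plus per-day: €123,850 + €1,196,410 = €1,320,260
The violation was not negligent: no 150% increase.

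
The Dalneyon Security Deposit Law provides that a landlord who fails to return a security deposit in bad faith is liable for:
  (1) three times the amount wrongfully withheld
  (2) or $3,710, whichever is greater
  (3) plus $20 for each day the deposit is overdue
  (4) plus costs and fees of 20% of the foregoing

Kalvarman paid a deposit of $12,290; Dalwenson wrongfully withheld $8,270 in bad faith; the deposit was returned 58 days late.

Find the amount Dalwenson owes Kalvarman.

Trebled: 3 × $8,270 = $24,810
Minimum $3,710: $24,810 meets the minimum, no increase.
Late-return penalty: 58 × $20 = $1,160
Damages plus late penalty: $24,810 + $1,160 = $25,970
Costs and fees: 20% of $25,970 = $5,194
Total recovery: $25,970 + $5,194 = $31,164

Recovery: $31,164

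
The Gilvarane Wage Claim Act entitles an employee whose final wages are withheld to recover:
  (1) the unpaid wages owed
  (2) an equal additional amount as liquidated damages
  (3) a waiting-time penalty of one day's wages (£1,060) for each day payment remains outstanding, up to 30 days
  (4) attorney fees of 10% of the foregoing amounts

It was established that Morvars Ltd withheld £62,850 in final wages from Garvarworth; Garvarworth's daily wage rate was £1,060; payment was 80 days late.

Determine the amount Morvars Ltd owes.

£173,250

Liquidated damages (equal amount): £62,850
Penalty days: min(80, 30) = 30
Waiting-time penalty: 30 × £1,060 = £31,800
Subtotal: £62,850 + £62,850 + £31,800 = £157,500
Attorney fees: 10% of £157,500 = £15,750
Total award: £157,500 + £15,750 = £173,250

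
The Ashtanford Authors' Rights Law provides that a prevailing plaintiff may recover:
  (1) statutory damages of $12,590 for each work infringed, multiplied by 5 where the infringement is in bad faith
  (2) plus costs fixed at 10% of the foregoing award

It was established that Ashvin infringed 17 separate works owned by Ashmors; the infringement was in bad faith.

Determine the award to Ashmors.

$1,177,165

Statutory damages: 17 × $12,590 = $214,030
Multiplied by 5: 5 × $214,030 = $1,070,150
Costs: 10% of $1,070,150 = $107,015
Award plus costs: $1,070,150 + $107,015 = $1,177,165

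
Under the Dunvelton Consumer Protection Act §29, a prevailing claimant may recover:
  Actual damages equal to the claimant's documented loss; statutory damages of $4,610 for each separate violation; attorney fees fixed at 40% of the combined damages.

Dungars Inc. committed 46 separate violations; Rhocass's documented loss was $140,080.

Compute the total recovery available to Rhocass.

$492,996

Statutory damages: 46 × $4,610 = $212,060
Combined damages: $140,080 + $212,060 = $352,140
Attorney fees: 40% of $352,140 = $140,856
Total recovery: $352,140 + $140,856 = $492,996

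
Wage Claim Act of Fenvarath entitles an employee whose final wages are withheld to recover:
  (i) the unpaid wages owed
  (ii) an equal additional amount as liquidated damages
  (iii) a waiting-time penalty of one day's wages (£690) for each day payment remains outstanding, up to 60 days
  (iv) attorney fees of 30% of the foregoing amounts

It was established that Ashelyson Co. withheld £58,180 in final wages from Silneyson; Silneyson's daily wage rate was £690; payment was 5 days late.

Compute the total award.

Liquidated damages (equal amount): £58,180
Penalty days: min(5, 60) = 5
Waiting-time penalty: 5 × £690 = £3,450
Subtotal: £58,180 + £58,180 + £3,450 = £119,810
Attorney fees: 30% of £119,810 = £35,943
Total award: £119,810 + £35,943 = £155,753

£155,753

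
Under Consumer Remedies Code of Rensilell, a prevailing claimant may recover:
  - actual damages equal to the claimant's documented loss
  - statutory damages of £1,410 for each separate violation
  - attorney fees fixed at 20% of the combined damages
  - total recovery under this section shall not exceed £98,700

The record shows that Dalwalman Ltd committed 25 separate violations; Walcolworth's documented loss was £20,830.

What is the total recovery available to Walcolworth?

£67,296

Statutory damages: 25 × £1,410 = £35,250
Combined damages: £20,830 + £35,250 = £56,080
Attorney fees: 20% of £56,080 = £11,216
Total before cap: £56,080 + £11,216 = £67,296
Cap at £98,700: £67,296 is within the cap, no reduction.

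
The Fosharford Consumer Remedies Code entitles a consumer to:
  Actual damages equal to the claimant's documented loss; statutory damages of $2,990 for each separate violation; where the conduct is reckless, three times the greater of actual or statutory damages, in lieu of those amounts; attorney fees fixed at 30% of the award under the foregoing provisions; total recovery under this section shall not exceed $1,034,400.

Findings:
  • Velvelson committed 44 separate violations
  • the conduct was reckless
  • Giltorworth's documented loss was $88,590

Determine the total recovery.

Statutory damages: 44 × $2,990 = $131,560
Greater of actual damages ($88,590) or statutory damages ($131,560): $131,560
Trebled: 3 × $131,560 = $394,680
Attorney fees: 30% of $394,680 = $118,404
Total before cap: $394,680 + $118,404 = $513,084
Cap at $1,034,400: $513,084 is within the cap, no reduction.

$513,084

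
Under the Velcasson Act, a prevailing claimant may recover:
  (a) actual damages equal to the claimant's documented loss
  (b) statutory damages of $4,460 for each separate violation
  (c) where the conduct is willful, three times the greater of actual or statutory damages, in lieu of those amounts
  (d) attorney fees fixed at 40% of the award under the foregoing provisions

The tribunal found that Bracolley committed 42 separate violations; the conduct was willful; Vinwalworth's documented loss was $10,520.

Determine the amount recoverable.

Statutory damages: 42 × $4,460 = $187,320
Greater of actual damages ($10,520) or statutory damages ($187,320): $187,320
Trebled: 3 × $187,320 = $561,960
Attorney fees: 40% of $561,960 = $224,784
Total recovery: $561,960 + $224,784 = $786,744

$786,744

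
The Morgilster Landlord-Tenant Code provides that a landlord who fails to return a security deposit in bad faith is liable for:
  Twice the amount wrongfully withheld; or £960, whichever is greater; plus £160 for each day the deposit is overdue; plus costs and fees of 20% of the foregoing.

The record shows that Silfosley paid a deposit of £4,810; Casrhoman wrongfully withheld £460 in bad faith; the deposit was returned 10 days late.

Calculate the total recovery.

Doubled: 2 × £460 = £920
Minimum £960: £920 is below the minimum → £960
Late-return penalty: 10 × £160 = £1,600
Damages plus late penalty: £960 + £1,600 = £2,560
Costs and fees: 20% of £2,560 = £512
Total recovery: £2,560 + £512 = £3,072

£3,072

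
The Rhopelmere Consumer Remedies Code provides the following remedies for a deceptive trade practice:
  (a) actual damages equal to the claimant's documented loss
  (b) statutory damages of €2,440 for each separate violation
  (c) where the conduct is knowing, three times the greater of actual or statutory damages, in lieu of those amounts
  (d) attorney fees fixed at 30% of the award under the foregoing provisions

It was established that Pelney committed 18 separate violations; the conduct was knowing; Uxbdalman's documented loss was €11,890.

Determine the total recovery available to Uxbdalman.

Statutory damages: 18 × €2,440 = €43,920
Greater of actual damages (€11,890) or statutory damages (€43,920): €43,920
Trebled: 3 × €43,920 = €131,760
Attorney fees: 30% of €131,760 = €39,528
Total recovery: €131,760 + €39,528 = €171,288

€171,288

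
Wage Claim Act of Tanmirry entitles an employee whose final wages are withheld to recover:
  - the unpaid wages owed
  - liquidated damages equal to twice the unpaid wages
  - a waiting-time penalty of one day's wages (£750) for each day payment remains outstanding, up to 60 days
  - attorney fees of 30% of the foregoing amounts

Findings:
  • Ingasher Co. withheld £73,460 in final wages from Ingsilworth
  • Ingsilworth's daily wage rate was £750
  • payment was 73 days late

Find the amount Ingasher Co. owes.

£344,994

Doubled: 2 × £73,460 = £146,920
Penalty days: min(73, 60) = 60
Waiting-time penalty: 60 × £750 = £45,000
Subtotal: £73,460 + £146,920 + £45,000 = £265,380
Attorney fees: 30% of £265,380 = £79,614
Total award: £265,380 + £79,614 = £344,994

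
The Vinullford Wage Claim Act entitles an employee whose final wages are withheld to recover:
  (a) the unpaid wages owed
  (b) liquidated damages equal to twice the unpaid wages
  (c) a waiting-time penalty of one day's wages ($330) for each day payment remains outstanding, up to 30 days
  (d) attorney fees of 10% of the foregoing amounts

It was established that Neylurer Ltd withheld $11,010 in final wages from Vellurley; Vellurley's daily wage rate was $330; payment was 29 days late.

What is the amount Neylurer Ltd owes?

$46,860

Doubled: 2 × $11,010 = $22,020
Penalty days: min(29, 30) = 29
Waiting-time penalty: 29 × $330 = $9,570
Subtotal: $11,010 + $22,020 + $9,570 = $42,600
Attorney fees: 10% of $42,600 = $4,260
Total award: $42,600 + $4,260 = $46,860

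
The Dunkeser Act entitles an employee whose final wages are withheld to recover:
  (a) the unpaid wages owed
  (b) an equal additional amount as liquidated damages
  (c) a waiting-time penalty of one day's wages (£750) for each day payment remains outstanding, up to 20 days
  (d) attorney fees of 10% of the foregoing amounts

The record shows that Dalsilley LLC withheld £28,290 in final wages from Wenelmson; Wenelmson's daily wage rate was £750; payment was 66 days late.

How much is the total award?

Total award: £78,738

Liquidated damages (equal amount): £28,290
Penalty days: min(66, 20) = 20
Waiting-time penalty: 20 × £750 = £15,000
Subtotal: £28,290 + £28,290 + £15,000 = £71,580
Attorney fees: 10% of £71,580 = £7,158
Total award: £71,580 + £7,158 = £78,738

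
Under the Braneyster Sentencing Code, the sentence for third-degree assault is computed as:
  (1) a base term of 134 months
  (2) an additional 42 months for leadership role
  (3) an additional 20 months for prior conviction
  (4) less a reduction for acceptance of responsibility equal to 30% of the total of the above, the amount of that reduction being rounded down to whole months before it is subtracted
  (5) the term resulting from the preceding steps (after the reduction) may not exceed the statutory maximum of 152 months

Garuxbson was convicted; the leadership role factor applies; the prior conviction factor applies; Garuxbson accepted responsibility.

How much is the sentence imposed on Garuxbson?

Leadership role enhancement: +42 months
Prior conviction enhancement: +20 months
Adjusted term: 134 months + 42 months + 20 months = 196 months
Acceptance of responsibility reduction: 30% of 196 months = 58 months (rounded down)
After reduction: 196 − 58 = 138 months
Cap at 152 months: 138 months is within the cap, no reduction.

138 months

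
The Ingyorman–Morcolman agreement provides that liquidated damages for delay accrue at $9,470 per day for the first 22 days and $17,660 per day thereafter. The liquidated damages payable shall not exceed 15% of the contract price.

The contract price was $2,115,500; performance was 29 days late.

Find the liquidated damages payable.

First 22 days: 22 × $9,470 = $208,340
Remaining days: (29 − 22) × $17,660 = $123,620
Accrued per-day damages: $208,340 + $123,620 = $331,960
Cap: 15% of $2,115,500 = $317,325
Cap at $317,325: $331,960 exceeds the cap → $317,325

$317,325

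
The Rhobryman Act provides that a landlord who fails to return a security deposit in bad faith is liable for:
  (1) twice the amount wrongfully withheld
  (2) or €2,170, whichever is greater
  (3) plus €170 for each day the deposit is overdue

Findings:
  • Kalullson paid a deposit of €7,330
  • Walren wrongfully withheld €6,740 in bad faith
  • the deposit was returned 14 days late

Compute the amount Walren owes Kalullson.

€15,860

Doubled: 2 × €6,740 = €13,480
Minimum €2,170: €13,480 meets the minimum, no increase.
Late-return penalty: 14 × €170 = €2,380
Damages plus late penalty: €13,480 + €2,380 = €15,860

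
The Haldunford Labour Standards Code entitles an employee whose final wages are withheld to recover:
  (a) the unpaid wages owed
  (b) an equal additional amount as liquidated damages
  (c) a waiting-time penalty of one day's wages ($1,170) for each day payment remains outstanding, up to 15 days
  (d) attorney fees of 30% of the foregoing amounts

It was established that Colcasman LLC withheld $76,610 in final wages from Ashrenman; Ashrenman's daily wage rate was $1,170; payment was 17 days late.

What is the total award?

$222,001

Liquidated damages (equal amount): $76,610
Penalty days: min(17, 15) = 15
Waiting-time penalty: 15 × $1,170 = $17,550
Subtotal: $76,610 + $76,610 + $17,550 = $170,770
Attorney fees: 30% of $170,770 = $51,231
Total award: $170,770 + $51,231 = $222,001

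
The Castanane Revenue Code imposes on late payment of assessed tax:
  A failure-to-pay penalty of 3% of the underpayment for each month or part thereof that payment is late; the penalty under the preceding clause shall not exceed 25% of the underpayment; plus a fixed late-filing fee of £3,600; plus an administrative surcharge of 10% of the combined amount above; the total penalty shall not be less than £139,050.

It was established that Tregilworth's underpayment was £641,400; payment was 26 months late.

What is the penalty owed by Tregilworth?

£180,345

Accrued rate: 3% × 26 = 78%, capped at 25% → 25%
Failure-to-pay penalty: 25% of £641,400 = £160,350
Penalty before surcharge: £160,350 + £3,600 = £163,950
Administrative surcharge: 10% of £163,950 = £16,395
Total penalty: £163,950 + £16,395 = £180,345
Minimum £139,050: £180,345 meets the minimum, no increase.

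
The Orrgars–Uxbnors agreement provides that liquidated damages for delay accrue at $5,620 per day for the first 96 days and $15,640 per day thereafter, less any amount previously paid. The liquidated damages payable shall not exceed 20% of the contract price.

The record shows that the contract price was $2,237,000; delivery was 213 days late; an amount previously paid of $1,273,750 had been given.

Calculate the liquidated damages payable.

$447,400

First 96 days: 96 × $5,620 = $539,520
Remaining days: (213 − 96) × $15,640 = $1,829,880
Accrued per-day damages: $539,520 + $1,829,880 = $2,369,400
Less amount previously paid: $2,369,400 − $1,273,750 = $1,095,650
Cap: 20% of $2,237,000 = $447,400
Cap at $447,400: $1,095,650 exceeds the cap → $447,400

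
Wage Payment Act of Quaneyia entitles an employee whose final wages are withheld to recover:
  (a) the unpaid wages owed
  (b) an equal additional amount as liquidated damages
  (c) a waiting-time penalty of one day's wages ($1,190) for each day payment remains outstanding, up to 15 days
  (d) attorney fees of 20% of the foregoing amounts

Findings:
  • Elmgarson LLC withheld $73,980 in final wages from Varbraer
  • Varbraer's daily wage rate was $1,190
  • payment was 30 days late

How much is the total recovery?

$198,972

Liquidated damages (equal amount): $73,980
Penalty days: min(30, 15) = 15
Waiting-time penalty: 15 × $1,190 = $17,850
Subtotal: $73,980 + $73,980 + $17,850 = $165,810
Attorney fees: 20% of $165,810 = $33,162
Total award: $165,810 + $33,162 = $198,972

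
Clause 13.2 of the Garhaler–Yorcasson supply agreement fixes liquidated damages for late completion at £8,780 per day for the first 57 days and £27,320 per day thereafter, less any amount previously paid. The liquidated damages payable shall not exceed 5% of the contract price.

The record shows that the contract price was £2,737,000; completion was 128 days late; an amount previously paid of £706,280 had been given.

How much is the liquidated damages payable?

£136,850

First 57 days: 57 × £8,780 = £500,460
Remaining days: (128 − 57) × £27,320 = £1,939,720
Accrued per-day damages: £500,460 + £1,939,720 = £2,440,180
Less amount previously paid: £2,440,180 − £706,280 = £1,733,900
Cap: 5% of £2,737,000 = £136,850
Cap at £136,850: £1,733,900 exceeds the cap → £136,850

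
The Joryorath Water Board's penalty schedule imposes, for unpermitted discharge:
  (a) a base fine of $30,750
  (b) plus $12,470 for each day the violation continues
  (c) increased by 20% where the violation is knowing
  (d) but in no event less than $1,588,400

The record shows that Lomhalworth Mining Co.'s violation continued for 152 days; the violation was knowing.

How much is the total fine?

$2,311,428

Per-day component: 152 × $12,470 = $1,895,440
Base plus per-day: $30,750 + $1,895,440 = $1,926,190
Enhancement: 20% of $1,926,190 = $385,238
Enhanced fine: $1,926,190 + $385,238 = $2,311,428
Minimum $1,588,400: $2,311,428 meets the minimum, no increase.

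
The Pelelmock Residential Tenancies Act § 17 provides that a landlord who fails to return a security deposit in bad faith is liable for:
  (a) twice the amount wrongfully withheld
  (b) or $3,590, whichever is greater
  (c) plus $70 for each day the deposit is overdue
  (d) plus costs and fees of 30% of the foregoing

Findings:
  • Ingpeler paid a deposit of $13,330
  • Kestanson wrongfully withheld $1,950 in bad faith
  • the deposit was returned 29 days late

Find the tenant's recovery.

Doubled: 2 × $1,950 = $3,900
Minimum $3,590: $3,900 meets the minimum, no increase.
Late-return penalty: 29 × $70 = $2,030
Damages plus late penalty: $3,900 + $2,030 = $5,930
Costs and fees: 30% of $5,930 = $1,779
Total recovery: $5,930 + $1,779 = $7,709

$7,709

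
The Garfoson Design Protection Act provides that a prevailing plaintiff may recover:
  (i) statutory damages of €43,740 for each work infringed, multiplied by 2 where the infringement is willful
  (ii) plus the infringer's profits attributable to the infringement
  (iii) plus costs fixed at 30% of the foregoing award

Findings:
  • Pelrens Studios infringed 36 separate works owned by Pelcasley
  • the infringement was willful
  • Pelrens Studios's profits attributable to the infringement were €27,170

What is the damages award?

Statutory damages: 36 × €43,740 = €1,574,640
Doubled: 2 × €1,574,640 = €3,149,280
Combined award: €3,149,280 + €27,170 = €3,176,450
Costs: 30% of €3,176,450 = €952,935
Award plus costs: €3,176,450 + €952,935 = €4,129,385

€4,129,385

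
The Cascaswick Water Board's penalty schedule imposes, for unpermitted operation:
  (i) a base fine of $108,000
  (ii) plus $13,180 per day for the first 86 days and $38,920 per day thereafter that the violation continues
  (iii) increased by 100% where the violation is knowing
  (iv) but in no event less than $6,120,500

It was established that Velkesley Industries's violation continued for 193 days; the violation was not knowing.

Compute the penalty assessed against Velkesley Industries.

First 86 days: 86 × $13,180 = $1,133,480
Remaining days: (193 − 86) × $38,920 = $4,164,440
Per-day component: $1,133,480 + $4,164,440 = $5,297,920
Base plus per-day: $108,000 + $5,297,920 = $5,405,920
The violation was not knowing: no 100% increase.
Minimum $6,120,500: $5,405,920 is below the minimum → $6,120,500

$6,120,500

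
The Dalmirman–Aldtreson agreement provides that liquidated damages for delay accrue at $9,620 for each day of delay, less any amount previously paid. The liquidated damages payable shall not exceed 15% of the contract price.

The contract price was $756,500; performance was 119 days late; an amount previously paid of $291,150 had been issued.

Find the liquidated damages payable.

Per-day damages: 119 × $9,620 = $1,144,780
Less amount previously paid: $1,144,780 − $291,150 = $853,630
Cap: 15% of $756,500 = $113,475
Cap at $113,475: $853,630 exceeds the cap → $113,475

$113,475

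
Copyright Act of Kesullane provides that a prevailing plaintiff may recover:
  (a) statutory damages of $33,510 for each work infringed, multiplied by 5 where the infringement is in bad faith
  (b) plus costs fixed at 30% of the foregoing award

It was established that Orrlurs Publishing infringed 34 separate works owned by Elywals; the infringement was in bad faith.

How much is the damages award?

Statutory damages: 34 × $33,510 = $1,139,340
Multiplied by 5: 5 × $1,139,340 = $5,696,700
Costs: 30% of $5,696,700 = $1,709,010
Award plus costs: $5,696,700 + $1,709,010 = $7,405,710

$7,405,710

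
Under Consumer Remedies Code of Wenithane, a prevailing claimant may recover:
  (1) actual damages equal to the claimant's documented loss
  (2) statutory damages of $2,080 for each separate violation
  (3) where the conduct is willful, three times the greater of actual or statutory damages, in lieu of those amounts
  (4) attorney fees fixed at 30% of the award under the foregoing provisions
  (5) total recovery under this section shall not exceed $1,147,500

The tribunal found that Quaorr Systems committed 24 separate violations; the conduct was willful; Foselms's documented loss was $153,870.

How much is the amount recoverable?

Statutory damages: 24 × $2,080 = $49,920
Greater of actual damages ($153,870) or statutory damages ($49,920): $153,870
Trebled: 3 × $153,870 = $461,610
Attorney fees: 30% of $461,610 = $138,483
Total before cap: $461,610 + $138,483 = $600,093
Cap at $1,147,500: $600,093 is within the cap, no reduction.

$600,093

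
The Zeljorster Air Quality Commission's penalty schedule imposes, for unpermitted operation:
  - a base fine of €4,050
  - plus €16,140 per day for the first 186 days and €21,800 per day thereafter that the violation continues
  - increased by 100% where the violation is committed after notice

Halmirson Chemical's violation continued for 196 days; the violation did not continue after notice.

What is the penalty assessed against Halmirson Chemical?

First 186 days: 186 × €16,140 = €3,002,040
Remaining days: (196 − 186) × €21,800 = €218,000
Per-day component: €3,002,040 + €218,000 = €3,220,040
Base plus per-day: €4,050 + €3,220,040 = €3,224,090
The violation did not continue after notice: no 100% increase.

€3,224,090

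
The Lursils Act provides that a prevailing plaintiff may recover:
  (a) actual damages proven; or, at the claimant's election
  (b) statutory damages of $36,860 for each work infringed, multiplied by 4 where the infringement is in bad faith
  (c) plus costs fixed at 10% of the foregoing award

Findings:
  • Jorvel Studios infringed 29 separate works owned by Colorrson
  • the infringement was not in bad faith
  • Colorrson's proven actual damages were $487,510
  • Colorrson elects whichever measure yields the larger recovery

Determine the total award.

Statutory damages: 29 × $36,860 = $1,068,940
Infringement not in bad faith: no ×4 enhancement.
Greater of actual damages ($487,510) or statutory damages ($1,068,940): $1,068,940
Costs: 10% of $1,068,940 = $106,894
Award plus costs: $1,068,940 + $106,894 = $1,175,834

$1,175,834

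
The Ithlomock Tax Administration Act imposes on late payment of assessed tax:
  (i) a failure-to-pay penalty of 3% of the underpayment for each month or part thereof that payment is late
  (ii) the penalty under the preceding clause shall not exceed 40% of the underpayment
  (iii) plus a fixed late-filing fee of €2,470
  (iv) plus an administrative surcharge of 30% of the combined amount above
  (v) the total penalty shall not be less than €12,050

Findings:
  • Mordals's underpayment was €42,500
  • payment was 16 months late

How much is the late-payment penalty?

Accrued rate: 3% × 16 = 48%, capped at 40% → 40%
Failure-to-pay penalty: 40% of €42,500 = €17,000
Penalty before surcharge: €17,000 + €2,470 = €19,470
Administrative surcharge: 30% of €19,470 = €5,841
Total penalty: €19,470 + €5,841 = €25,311
Minimum €12,050: €25,311 meets the minimum, no increase.

€25,311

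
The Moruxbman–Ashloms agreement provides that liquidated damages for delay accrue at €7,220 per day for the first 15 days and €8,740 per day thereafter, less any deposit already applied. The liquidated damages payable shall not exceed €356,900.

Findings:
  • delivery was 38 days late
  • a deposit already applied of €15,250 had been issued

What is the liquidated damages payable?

First 15 days: 15 × €7,220 = €108,300
Remaining days: (38 − 15) × €8,740 = €201,020
Accrued per-day damages: €108,300 + €201,020 = €309,320
Less deposit already applied: €309,320 − €15,250 = €294,070
Cap at €356,900: €294,070 is within the cap, no reduction.

Liquidated damages: €294,070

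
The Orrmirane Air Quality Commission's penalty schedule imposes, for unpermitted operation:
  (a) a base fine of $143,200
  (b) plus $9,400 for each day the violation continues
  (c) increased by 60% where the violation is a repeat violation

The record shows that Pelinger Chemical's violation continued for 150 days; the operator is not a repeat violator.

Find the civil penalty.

$1,553,200

Per-day component: 150 × $9,400 = $1,410,000
Base plus per-day: $143,200 + $1,410,000 = $1,553,200
The operator is not a repeat violator: no 60% increase.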